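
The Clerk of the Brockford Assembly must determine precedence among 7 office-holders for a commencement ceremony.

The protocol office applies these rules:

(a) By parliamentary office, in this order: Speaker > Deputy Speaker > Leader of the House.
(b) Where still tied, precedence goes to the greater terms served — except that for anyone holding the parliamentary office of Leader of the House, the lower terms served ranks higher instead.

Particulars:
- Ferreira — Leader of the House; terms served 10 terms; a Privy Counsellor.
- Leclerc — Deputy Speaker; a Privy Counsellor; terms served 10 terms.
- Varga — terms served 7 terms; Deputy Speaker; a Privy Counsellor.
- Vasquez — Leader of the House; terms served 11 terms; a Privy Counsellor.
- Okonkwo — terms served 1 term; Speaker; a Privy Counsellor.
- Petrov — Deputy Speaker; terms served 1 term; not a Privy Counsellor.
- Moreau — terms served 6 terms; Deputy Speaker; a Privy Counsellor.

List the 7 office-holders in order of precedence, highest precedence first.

Okonkwo, Leclerc, Varga, Moreau, Petrov, Ferreira, Vasquez

By parliamentary office: Okonkwo (Speaker); then Leclerc, Varga, Moreau and Petrov (Deputy Speaker); then Ferreira and Vasquez (Leader of the House).
Among Leclerc, Varga, Moreau and Petrov, by terms served (higher first): Leclerc (10 terms) before Varga (7 terms) before Moreau (6 terms) before Petrov (1 term).
Among Ferreira and Vasquez, by terms served (lower first) (reversed rule for this group): Ferreira (10 terms) before Vasquez (11 terms).
Full order: Okonkwo, Leclerc, Varga, Moreau, Petrov, Ferreira, Vasquez.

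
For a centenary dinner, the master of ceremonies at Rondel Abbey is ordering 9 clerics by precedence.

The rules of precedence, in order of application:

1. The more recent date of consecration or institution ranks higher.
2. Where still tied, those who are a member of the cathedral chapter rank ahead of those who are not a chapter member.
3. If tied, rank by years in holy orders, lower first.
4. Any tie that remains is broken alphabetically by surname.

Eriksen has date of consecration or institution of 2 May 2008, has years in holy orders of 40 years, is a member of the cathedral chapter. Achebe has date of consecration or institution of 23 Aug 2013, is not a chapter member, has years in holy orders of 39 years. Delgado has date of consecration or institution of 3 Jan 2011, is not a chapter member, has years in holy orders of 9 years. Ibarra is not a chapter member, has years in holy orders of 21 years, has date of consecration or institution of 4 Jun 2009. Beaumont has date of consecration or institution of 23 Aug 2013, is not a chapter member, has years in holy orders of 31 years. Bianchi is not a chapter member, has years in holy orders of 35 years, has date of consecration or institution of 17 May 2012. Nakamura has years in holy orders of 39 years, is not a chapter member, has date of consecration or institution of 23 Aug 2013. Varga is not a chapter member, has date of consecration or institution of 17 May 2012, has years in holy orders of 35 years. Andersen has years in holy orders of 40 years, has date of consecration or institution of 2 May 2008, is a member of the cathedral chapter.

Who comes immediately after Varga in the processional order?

By date of consecration or institution (later first): Beaumont, Achebe and Nakamura (each 23 Aug 2013); then Bianchi and Varga (both 17 May 2012); then Delgado (3 Jan 2011); then Ibarra (4 Jun 2009); then Andersen and Eriksen (both 2 May 2008).
Beaumont, Achebe and Nakamura are each not a chapter member, so the next rule applies.
Among Beaumont, Achebe and Nakamura, by years in holy orders (lower first): Beaumont (31 years) before Achebe and Nakamura (39 years).
Among Achebe and Nakamura, alphabetically by surname: Achebe before Nakamura.
Bianchi and Varga are each not a chapter member, so the next rule applies.
Bianchi and Varga both have years in holy orders 35 years, so the next rule applies.
Among Bianchi and Varga, alphabetically by surname: Bianchi before Varga.
Andersen and Eriksen are each a member of the cathedral chapter, so the next rule applies.
Andersen and Eriksen both have years in holy orders 40 years, so the next rule applies.
Among Andersen and Eriksen, alphabetically by surname: Andersen before Eriksen.
Order: Beaumont, Achebe, Nakamura, Bianchi, Varga, Delgado, Ibarra, Andersen, Eriksen.

Delgado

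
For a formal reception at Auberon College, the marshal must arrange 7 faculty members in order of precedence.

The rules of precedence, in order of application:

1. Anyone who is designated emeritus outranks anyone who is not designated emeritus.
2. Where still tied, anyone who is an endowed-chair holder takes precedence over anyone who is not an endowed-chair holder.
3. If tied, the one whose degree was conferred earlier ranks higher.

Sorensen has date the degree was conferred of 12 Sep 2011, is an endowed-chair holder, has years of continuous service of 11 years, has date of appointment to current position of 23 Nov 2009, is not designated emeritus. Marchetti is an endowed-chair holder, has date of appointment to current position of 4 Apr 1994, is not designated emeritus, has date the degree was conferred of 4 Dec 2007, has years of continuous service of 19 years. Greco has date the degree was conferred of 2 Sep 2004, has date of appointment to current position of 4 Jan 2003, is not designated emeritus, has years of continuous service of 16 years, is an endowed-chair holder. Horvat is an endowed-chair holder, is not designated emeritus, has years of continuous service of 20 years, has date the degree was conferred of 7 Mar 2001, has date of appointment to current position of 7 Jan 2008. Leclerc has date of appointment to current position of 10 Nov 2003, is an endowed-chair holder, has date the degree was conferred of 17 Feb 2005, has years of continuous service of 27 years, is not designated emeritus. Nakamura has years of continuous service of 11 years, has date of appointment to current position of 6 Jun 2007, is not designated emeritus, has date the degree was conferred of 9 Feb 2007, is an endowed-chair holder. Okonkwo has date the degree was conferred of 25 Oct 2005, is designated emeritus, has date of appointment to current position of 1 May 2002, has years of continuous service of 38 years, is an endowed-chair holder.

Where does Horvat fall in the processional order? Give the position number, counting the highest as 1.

2

By the first rule: Okonkwo (designated emeritus); then Horvat, Greco, Leclerc, Nakamura, Marchetti and Sorensen (each not designated emeritus).
Horvat, Greco, Leclerc, Nakamura, Marchetti and Sorensen are each an endowed-chair holder, so the next rule applies.
Among Horvat, Greco, Leclerc, Nakamura, Marchetti and Sorensen, by date the degree was conferred (earlier first): Horvat (7 Mar 2001) before Greco (2 Sep 2004) before Leclerc (17 Feb 2005) before Nakamura (9 Feb 2007) before Marchetti (4 Dec 2007) before Sorensen (12 Sep 2011).
Order: Okonkwo, Horvat, Greco, Leclerc, Nakamura, Marchetti, Sorensen. So position 2.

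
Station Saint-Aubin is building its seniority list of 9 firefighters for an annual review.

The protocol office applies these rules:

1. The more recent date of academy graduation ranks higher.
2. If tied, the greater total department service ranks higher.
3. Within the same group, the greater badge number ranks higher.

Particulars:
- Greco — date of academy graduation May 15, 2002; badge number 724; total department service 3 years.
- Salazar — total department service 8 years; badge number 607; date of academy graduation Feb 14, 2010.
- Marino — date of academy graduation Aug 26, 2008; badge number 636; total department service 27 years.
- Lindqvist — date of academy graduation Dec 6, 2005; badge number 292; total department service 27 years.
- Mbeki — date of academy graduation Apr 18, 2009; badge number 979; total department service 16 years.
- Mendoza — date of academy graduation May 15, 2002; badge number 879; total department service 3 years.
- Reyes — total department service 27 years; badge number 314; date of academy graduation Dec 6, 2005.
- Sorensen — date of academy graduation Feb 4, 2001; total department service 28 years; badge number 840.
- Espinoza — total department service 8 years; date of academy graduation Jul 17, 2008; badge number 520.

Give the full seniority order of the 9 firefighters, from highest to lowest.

Salazar, Mbeki, Marino, Espinoza, Reyes, Lindqvist, Mendoza, Greco, Sorensen

By date of academy graduation (later first): Salazar (Feb 14, 2010); then Mbeki (Apr 18, 2009); then Marino (Aug 26, 2008); then Espinoza (Jul 17, 2008); then Reyes and Lindqvist (both Dec 6, 2005); then Mendoza and Greco (both May 15, 2002); then Sorensen (Feb 4, 2001).
Reyes and Lindqvist both have total department service 27 years, so the next rule applies.
Among Reyes and Lindqvist, by badge number (higher first): Reyes (314) before Lindqvist (292).
Mendoza and Greco both have total department service 3 years, so the next rule applies.
Among Mendoza and Greco, by badge number (higher first): Mendoza (879) before Greco (724).
Full order: Salazar, Mbeki, Marino, Espinoza, Reyes, Lindqvist, Mendoza, Greco, Sorensen.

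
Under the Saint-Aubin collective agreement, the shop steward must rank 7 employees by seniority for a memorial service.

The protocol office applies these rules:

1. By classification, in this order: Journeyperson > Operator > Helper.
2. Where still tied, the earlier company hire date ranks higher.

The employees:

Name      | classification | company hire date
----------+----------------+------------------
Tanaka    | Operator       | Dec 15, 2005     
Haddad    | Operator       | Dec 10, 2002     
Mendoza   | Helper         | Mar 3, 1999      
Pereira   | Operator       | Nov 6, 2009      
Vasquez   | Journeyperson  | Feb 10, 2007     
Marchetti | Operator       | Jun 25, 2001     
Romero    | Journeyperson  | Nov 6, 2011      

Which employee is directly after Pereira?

Mendoza

By classification: Vasquez and Romero (Journeyperson); then Marchetti, Haddad, Tanaka and Pereira (Operator); then Mendoza (Helper).
Among Vasquez and Romero, by company hire date (earlier first): Vasquez (Feb 10, 2007) before Romero (Nov 6, 2011).
Among Marchetti, Haddad, Tanaka and Pereira, by company hire date (earlier first): Marchetti (Jun 25, 2001) before Haddad (Dec 10, 2002) before Tanaka (Dec 15, 2005) before Pereira (Nov 6, 2009).
Order: Vasquez, Romero, Marchetti, Haddad, Tanaka, Pereira, Mendoza.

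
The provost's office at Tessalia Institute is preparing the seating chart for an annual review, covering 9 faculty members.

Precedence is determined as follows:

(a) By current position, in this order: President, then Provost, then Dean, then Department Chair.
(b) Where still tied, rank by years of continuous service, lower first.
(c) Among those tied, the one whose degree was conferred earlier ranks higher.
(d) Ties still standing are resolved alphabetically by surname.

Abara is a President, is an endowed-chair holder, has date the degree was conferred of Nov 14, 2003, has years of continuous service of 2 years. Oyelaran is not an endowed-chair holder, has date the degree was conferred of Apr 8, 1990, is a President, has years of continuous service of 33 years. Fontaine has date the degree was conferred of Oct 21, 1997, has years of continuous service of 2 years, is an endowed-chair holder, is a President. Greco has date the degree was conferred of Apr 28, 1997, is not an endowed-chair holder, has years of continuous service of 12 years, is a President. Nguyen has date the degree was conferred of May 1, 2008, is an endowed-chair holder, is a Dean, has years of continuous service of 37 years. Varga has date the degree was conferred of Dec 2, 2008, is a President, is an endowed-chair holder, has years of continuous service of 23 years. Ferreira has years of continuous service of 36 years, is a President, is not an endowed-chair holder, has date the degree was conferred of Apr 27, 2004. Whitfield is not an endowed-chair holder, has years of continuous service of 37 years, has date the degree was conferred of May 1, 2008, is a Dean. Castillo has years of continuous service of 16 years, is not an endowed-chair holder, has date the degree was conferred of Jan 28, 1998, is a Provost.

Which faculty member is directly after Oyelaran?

By current position: Fontaine, Abara, Greco, Varga, Oyelaran and Ferreira (President); then Castillo (Provost); then Nguyen and Whitfield (Dean).
Among Fontaine, Abara, Greco, Varga, Oyelaran and Ferreira, by years of continuous service (lower first): Fontaine and Abara (2 years) before Greco (12 years) before Varga (23 years) before Oyelaran (33 years) before Ferreira (36 years).
Among Fontaine and Abara, by date the degree was conferred (earlier first): Fontaine (Oct 21, 1997) before Abara (Nov 14, 2003).
Nguyen and Whitfield both have years of continuous service 37 years, so the next rule applies.
Nguyen and Whitfield both have date the degree was conferred May 1, 2008, so the next rule applies.
Among Nguyen and Whitfield, alphabetically by surname: Nguyen before Whitfield.
Order: Fontaine, Abara, Greco, Varga, Oyelaran, Ferreira, Castillo, Nguyen, Whitfield.

Ferreira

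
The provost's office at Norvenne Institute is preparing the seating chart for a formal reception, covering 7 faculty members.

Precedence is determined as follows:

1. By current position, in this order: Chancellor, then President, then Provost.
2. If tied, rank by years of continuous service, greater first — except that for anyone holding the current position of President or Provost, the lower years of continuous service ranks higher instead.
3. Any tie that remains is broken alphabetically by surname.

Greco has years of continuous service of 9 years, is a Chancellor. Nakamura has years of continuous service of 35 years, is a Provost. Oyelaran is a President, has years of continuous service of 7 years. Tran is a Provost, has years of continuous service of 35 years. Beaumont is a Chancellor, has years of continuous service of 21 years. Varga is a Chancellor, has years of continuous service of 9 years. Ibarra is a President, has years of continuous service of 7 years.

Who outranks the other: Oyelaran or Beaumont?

By current position: Beaumont, Greco and Varga (Chancellor); then Ibarra and Oyelaran (President); then Nakamura and Tran (Provost).
Among Beaumont, Greco and Varga, by years of continuous service (higher first): Beaumont (21 years) before Greco and Varga (9 years).
Among Greco and Varga, alphabetically by surname: Greco before Varga.
Ibarra and Oyelaran both have years of continuous service 7 years, so the next rule applies.
Among Ibarra and Oyelaran, alphabetically by surname: Ibarra before Oyelaran.
Nakamura and Tran both have years of continuous service 35 years, so the next rule applies.
Among Nakamura and Tran, alphabetically by surname: Nakamura before Tran.
So Beaumont takes precedence.

Beaumont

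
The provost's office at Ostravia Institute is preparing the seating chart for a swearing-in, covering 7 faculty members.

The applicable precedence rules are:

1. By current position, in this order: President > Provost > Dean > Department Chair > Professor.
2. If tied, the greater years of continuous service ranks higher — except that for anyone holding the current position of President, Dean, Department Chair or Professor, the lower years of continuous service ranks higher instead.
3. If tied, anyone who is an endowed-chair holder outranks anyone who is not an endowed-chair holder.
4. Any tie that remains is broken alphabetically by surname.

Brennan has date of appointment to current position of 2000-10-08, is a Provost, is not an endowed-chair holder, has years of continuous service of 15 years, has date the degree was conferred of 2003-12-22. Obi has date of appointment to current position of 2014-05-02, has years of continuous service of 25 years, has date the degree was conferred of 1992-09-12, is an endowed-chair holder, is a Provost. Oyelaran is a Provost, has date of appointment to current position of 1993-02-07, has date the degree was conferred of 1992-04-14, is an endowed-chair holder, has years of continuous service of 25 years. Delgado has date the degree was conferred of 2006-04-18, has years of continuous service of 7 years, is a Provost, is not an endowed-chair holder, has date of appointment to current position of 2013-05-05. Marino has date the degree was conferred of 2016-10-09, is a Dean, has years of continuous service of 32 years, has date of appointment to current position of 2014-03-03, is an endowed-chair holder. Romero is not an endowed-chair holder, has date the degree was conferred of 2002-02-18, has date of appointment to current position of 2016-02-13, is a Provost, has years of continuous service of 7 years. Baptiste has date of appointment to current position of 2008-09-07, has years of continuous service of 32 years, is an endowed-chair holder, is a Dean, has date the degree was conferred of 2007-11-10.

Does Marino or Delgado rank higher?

By current position: Obi, Oyelaran, Brennan, Delgado and Romero (Provost); then Baptiste and Marino (Dean).
Among Obi, Oyelaran, Brennan, Delgado and Romero, by years of continuous service (higher first): Obi and Oyelaran (25 years) before Brennan (15 years) before Delgado and Romero (7 years).
Obi and Oyelaran are each an endowed-chair holder, so the next rule applies.
Among Obi and Oyelaran, alphabetically by surname: Obi before Oyelaran.
Delgado and Romero are each not an endowed-chair holder, so the next rule applies.
Among Delgado and Romero, alphabetically by surname: Delgado before Romero.
Baptiste and Marino both have years of continuous service 32 years, so the next rule applies.
Baptiste and Marino are each an endowed-chair holder, so the next rule applies.
Among Baptiste and Marino, alphabetically by surname: Baptiste before Marino.
So Delgado takes precedence.

Delgado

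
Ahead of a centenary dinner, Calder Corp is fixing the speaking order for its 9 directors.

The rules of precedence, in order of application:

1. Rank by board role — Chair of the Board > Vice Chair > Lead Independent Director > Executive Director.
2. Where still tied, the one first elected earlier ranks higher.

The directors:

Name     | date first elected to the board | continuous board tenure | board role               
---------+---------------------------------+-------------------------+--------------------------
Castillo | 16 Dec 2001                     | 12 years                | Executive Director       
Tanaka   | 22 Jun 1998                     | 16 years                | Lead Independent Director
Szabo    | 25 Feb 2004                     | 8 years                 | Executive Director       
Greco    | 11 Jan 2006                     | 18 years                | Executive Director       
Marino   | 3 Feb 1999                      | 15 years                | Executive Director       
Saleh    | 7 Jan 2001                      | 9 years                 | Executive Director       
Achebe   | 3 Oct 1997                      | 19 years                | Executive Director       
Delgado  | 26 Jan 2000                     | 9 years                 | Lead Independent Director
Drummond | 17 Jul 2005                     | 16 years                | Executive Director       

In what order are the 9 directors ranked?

Tanaka, Delgado, Achebe, Marino, Saleh, Castillo, Szabo, Drummond, Greco

By board role: Tanaka and Delgado (Lead Independent Director); then Achebe, Marino, Saleh, Castillo, Szabo, Drummond and Greco (Executive Director).
Among Tanaka and Delgado, by date first elected to the board (earlier first): Tanaka (22 Jun 1998) before Delgado (26 Jan 2000).
Among Achebe, Marino, Saleh, Castillo, Szabo, Drummond and Greco, by date first elected to the board (earlier first): Achebe (3 Oct 1997) before Marino (3 Feb 1999) before Saleh (7 Jan 2001) before Castillo (16 Dec 2001) before Szabo (25 Feb 2004) before Drummond (17 Jul 2005) before Greco (11 Jan 2006).
Full order: Tanaka, Delgado, Achebe, Marino, Saleh, Castillo, Szabo, Drummond, Greco.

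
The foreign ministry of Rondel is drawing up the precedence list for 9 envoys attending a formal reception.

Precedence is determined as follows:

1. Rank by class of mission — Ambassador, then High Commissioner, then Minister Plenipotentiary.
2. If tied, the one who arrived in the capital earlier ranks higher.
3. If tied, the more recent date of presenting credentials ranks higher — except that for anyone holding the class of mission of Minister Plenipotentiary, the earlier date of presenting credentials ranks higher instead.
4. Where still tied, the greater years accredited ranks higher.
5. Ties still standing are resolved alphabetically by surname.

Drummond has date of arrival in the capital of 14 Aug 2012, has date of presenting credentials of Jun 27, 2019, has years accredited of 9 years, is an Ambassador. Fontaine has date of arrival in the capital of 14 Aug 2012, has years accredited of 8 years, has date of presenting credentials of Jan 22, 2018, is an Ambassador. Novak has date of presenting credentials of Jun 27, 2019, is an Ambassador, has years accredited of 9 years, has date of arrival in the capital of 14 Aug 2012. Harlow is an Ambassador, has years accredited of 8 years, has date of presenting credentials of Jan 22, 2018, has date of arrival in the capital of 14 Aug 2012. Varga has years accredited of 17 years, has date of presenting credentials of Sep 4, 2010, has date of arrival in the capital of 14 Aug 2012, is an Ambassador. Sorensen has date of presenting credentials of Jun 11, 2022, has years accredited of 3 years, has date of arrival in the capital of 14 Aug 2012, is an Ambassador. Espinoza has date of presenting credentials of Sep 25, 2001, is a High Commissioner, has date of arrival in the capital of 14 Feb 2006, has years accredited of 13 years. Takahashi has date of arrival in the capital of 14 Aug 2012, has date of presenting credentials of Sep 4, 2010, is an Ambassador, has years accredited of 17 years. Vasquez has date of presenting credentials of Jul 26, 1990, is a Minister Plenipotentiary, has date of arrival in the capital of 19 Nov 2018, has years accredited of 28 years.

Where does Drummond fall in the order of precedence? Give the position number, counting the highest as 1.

By class of mission: Sorensen, Drummond, Novak, Fontaine, Harlow, Takahashi and Varga (Ambassador); then Espinoza (High Commissioner); then Vasquez (Minister Plenipotentiary).
Sorensen, Drummond, Novak, Fontaine, Harlow, Takahashi and Varga all have date of arrival in the capital 14 Aug 2012, so the next rule applies.
Among Sorensen, Drummond, Novak, Fontaine, Harlow, Takahashi and Varga, by date of presenting credentials (later first): Sorensen (Jun 11, 2022) before Drummond and Novak (Jun 27, 2019) before Fontaine and Harlow (Jan 22, 2018) before Takahashi and Varga (Sep 4, 2010).
Drummond and Novak both have years accredited 9 years, so the next rule applies.
Among Drummond and Novak, alphabetically by surname: Drummond before Novak.
Fontaine and Harlow both have years accredited 8 years, so the next rule applies.
Among Fontaine and Harlow, alphabetically by surname: Fontaine before Harlow.
Takahashi and Varga both have years accredited 17 years, so the next rule applies.
Among Takahashi and Varga, alphabetically by surname: Takahashi before Varga.
Order: Sorensen, Drummond, Novak, Fontaine, Harlow, Takahashi, Varga, Espinoza, Vasquez. So position 2.

2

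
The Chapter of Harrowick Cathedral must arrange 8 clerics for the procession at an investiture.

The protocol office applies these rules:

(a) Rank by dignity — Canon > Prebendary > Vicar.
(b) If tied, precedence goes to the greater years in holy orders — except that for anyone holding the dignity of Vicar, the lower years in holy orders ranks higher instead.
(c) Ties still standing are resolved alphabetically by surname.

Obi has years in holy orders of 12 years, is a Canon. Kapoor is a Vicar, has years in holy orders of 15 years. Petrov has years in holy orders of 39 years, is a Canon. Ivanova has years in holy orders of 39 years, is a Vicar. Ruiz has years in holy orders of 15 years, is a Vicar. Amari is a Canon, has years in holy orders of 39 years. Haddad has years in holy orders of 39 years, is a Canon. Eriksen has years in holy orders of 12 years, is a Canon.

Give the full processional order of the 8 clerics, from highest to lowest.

By dignity: Amari, Haddad, Petrov, Eriksen and Obi (Canon); then Kapoor, Ruiz and Ivanova (Vicar).
Among Amari, Haddad, Petrov, Eriksen and Obi, by years in holy orders (higher first): Amari, Haddad and Petrov (39 years) before Eriksen and Obi (12 years).
Among Amari, Haddad and Petrov, alphabetically by surname: Amari before Haddad before Petrov.
Among Eriksen and Obi, alphabetically by surname: Eriksen before Obi.
Among Kapoor, Ruiz and Ivanova, by years in holy orders (lower first) (reversed rule for this group): Kapoor and Ruiz (15 years) before Ivanova (39 years).
Among Kapoor and Ruiz, alphabetically by surname: Kapoor before Ruiz.
Full order: Amari, Haddad, Petrov, Eriksen, Obi, Kapoor, Ruiz, Ivanova.

Amari, Haddad, Petrov, Eriksen, Obi, Kapoor, Ruiz, Ivanova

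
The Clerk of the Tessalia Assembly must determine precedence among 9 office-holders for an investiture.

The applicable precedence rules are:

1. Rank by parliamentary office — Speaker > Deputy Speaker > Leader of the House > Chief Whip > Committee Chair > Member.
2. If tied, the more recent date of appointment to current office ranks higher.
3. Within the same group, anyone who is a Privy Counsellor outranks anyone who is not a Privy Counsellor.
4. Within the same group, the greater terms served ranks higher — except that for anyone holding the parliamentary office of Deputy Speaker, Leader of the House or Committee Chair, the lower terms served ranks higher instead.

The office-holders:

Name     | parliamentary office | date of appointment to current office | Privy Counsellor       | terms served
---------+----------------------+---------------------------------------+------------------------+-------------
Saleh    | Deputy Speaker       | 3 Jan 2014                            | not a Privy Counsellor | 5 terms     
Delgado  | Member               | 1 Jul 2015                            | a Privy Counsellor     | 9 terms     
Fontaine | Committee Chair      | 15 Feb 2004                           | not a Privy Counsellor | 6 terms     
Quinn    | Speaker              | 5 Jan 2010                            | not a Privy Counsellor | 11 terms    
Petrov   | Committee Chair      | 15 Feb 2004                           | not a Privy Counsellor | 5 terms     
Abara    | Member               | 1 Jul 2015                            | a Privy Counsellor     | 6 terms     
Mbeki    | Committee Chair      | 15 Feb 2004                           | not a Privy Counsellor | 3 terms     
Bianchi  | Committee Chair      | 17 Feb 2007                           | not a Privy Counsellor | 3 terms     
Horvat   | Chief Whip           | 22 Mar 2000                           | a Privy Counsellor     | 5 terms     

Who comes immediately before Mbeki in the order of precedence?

By parliamentary office: Quinn (Speaker); then Saleh (Deputy Speaker); then Horvat (Chief Whip); then Bianchi, Mbeki, Petrov and Fontaine (Committee Chair); then Delgado and Abara (Member).
Among Bianchi, Mbeki, Petrov and Fontaine, by date of appointment to current office (later first): Bianchi (17 Feb 2007) before Mbeki, Petrov and Fontaine (15 Feb 2004).
Mbeki, Petrov and Fontaine are each not a Privy Counsellor, so the next rule applies.
Among Mbeki, Petrov and Fontaine, by terms served (lower first) (reversed rule for this group): Mbeki (3 terms) before Petrov (5 terms) before Fontaine (6 terms).
Delgado and Abara both have date of appointment to current office 1 Jul 2015, so the next rule applies.
Delgado and Abara are each a Privy Counsellor, so the next rule applies.
Among Delgado and Abara, by terms served (higher first): Delgado (9 terms) before Abara (6 terms).
Order: Quinn, Saleh, Horvat, Bianchi, Mbeki, Petrov, Fontaine, Delgado, Abara.

Bianchi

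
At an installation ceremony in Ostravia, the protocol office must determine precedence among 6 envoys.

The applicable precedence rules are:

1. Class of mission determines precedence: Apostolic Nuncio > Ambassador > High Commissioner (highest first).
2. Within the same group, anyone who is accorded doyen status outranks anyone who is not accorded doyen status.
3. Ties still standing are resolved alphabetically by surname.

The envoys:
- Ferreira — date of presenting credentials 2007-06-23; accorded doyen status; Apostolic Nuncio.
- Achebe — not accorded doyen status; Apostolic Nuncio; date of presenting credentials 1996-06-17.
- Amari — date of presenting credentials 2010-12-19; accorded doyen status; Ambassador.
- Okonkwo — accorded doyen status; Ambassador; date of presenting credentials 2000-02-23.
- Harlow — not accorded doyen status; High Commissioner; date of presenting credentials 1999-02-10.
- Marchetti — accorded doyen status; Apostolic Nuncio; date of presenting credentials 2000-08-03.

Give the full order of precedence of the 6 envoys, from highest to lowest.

By class of mission: Ferreira, Marchetti and Achebe (Apostolic Nuncio); then Amari and Okonkwo (Ambassador); then Harlow (High Commissioner).
Among Ferreira, Marchetti and Achebe, accorded doyen status before not accorded doyen status: Ferreira and Marchetti (accorded doyen status) before Achebe (not accorded doyen status).
Among Ferreira and Marchetti, alphabetically by surname: Ferreira before Marchetti.
Amari and Okonkwo are each accorded doyen status, so the next rule applies.
Among Amari and Okonkwo, alphabetically by surname: Amari before Okonkwo.
Full order: Ferreira, Marchetti, Achebe, Amari, Okonkwo, Harlow.

Ferreira, Marchetti, Achebe, Amari, Okonkwo, Harlow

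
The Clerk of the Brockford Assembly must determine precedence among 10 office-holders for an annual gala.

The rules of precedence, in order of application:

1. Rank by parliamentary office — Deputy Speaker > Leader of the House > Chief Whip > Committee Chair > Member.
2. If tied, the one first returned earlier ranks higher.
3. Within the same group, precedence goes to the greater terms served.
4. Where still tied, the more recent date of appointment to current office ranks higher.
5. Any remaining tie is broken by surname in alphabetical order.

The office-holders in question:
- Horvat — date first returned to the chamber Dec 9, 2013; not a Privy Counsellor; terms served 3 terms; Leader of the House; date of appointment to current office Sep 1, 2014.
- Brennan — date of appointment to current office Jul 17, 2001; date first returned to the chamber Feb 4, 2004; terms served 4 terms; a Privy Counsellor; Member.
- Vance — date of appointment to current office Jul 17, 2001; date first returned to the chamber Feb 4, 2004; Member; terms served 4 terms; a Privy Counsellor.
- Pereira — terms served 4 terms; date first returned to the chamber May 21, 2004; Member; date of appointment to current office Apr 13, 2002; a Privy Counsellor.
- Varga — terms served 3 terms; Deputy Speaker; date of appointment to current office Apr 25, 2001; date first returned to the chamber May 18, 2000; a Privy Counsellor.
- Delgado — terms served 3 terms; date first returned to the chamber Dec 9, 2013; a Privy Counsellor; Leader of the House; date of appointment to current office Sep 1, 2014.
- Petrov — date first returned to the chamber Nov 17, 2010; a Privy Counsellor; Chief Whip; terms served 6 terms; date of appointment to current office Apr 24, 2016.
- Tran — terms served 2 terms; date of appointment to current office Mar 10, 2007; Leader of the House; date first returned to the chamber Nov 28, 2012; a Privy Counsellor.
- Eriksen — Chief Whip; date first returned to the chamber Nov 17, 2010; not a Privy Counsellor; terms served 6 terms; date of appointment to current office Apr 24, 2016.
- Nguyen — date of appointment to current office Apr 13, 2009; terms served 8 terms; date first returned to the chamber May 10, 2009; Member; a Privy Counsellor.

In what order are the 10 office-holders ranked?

Varga, Tran, Delgado, Horvat, Eriksen, Petrov, Brennan, Vance, Pereira, Nguyen

By parliamentary office: Varga (Deputy Speaker); then Tran, Delgado and Horvat (Leader of the House); then Eriksen and Petrov (Chief Whip); then Brennan, Vance, Pereira and Nguyen (Member).
Among Tran, Delgado and Horvat, by date first returned to the chamber (earlier first): Tran (Nov 28, 2012) before Delgado and Horvat (Dec 9, 2013).
Delgado and Horvat both have terms served 3 terms, so the next rule applies.
Delgado and Horvat both have date of appointment to current office Sep 1, 2014, so the next rule applies.
Among Delgado and Horvat, alphabetically by surname: Delgado before Horvat.
Eriksen and Petrov both have date first returned to the chamber Nov 17, 2010, so the next rule applies.
Eriksen and Petrov both have terms served 6 terms, so the next rule applies.
Eriksen and Petrov both have date of appointment to current office Apr 24, 2016, so the next rule applies.
Among Eriksen and Petrov, alphabetically by surname: Eriksen before Petrov.
Among Brennan, Vance, Pereira and Nguyen, by date first returned to the chamber (earlier first): Brennan and Vance (Feb 4, 2004) before Pereira (May 21, 2004) before Nguyen (May 10, 2009).
Brennan and Vance both have terms served 4 terms, so the next rule applies.
Brennan and Vance both have date of appointment to current office Jul 17, 2001, so the next rule applies.
Among Brennan and Vance, alphabetically by surname: Brennan before Vance.
Full order: Varga, Tran, Delgado, Horvat, Eriksen, Petrov, Brennan, Vance, Pereira, Nguyen.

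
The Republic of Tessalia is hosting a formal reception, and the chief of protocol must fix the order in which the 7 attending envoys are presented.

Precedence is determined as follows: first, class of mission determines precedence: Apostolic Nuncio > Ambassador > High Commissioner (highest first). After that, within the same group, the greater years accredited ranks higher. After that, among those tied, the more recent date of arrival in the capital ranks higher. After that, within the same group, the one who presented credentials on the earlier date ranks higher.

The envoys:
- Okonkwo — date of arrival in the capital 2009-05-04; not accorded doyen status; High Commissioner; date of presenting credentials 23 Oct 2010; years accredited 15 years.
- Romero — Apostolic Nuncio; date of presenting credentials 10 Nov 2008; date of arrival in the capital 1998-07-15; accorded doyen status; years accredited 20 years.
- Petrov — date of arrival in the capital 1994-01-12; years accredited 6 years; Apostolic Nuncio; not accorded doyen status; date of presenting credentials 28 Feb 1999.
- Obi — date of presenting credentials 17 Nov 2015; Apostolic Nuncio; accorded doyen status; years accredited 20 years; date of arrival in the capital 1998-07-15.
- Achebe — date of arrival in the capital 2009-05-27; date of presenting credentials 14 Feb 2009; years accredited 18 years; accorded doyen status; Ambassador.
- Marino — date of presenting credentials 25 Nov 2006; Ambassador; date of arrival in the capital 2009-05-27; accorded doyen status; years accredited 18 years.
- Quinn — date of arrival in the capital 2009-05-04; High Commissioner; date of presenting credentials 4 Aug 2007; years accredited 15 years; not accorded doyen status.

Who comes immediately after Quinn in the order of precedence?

By class of mission: Romero, Obi and Petrov (Apostolic Nuncio); then Marino and Achebe (Ambassador); then Quinn and Okonkwo (High Commissioner).
Among Romero, Obi and Petrov, by years accredited (higher first): Romero and Obi (20 years) before Petrov (6 years).
Romero and Obi both have date of arrival in the capital 1998-07-15, so the next rule applies.
Among Romero and Obi, by date of presenting credentials (earlier first): Romero (10 Nov 2008) before Obi (17 Nov 2015).
Marino and Achebe both have years accredited 18 years, so the next rule applies.
Marino and Achebe both have date of arrival in the capital 2009-05-27, so the next rule applies.
Among Marino and Achebe, by date of presenting credentials (earlier first): Marino (25 Nov 2006) before Achebe (14 Feb 2009).
Quinn and Okonkwo both have years accredited 15 years, so the next rule applies.
Quinn and Okonkwo both have date of arrival in the capital 2009-05-04, so the next rule applies.
Among Quinn and Okonkwo, by date of presenting credentials (earlier first): Quinn (4 Aug 2007) before Okonkwo (23 Oct 2010).
Order: Romero, Obi, Petrov, Marino, Achebe, Quinn, Okonkwo.

Okonkwo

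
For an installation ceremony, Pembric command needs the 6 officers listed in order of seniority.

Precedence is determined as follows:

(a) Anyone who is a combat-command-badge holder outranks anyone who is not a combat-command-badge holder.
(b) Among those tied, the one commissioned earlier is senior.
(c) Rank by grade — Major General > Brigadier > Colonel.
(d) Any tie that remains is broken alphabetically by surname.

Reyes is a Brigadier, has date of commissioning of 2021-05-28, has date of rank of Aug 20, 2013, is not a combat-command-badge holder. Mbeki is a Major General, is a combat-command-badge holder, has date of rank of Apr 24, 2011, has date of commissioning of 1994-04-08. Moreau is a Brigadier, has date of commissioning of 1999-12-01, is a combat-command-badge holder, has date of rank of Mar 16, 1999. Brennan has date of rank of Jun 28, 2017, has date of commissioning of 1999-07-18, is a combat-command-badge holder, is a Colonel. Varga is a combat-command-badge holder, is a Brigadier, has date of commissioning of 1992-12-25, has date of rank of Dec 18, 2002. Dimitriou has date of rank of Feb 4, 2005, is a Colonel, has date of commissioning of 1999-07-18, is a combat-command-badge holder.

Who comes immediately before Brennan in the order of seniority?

Mbeki

By the first rule: Varga, Mbeki, Brennan, Dimitriou and Moreau (each a combat-command-badge holder); then Reyes (not a combat-command-badge holder).
Among Varga, Mbeki, Brennan, Dimitriou and Moreau, by date of commissioning (earlier first): Varga (1992-12-25) before Mbeki (1994-04-08) before Brennan and Dimitriou (1999-07-18) before Moreau (1999-12-01).
Brennan and Dimitriou are each Colonel, so the next rule applies.
Among Brennan and Dimitriou, alphabetically by surname: Brennan before Dimitriou.
Order: Varga, Mbeki, Brennan, Dimitriou, Moreau, Reyes.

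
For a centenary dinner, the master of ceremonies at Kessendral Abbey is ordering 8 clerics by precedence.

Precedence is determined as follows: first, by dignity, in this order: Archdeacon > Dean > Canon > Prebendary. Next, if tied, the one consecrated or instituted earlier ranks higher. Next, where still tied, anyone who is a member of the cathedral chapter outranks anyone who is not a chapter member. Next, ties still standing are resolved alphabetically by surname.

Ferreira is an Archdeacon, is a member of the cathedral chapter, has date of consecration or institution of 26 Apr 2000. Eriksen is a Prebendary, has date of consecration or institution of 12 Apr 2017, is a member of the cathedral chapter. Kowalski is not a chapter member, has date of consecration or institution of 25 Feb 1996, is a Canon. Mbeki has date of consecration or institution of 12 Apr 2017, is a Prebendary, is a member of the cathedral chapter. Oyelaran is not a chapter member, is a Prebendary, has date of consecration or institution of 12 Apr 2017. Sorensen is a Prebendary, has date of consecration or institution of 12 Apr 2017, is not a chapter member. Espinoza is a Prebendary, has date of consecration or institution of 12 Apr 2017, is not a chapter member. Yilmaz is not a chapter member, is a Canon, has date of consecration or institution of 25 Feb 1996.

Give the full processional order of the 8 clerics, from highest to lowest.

Ferreira, Kowalski, Yilmaz, Eriksen, Mbeki, Espinoza, Oyelaran, Sorensen

By dignity: Ferreira (Archdeacon); then Kowalski and Yilmaz (Canon); then Eriksen, Mbeki, Espinoza, Oyelaran and Sorensen (Prebendary).
Kowalski and Yilmaz both have date of consecration or institution 25 Feb 1996, so the next rule applies.
Kowalski and Yilmaz are each not a chapter member, so the next rule applies.
Among Kowalski and Yilmaz, alphabetically by surname: Kowalski before Yilmaz.
Eriksen, Mbeki, Espinoza, Oyelaran and Sorensen all have date of consecration or institution 12 Apr 2017, so the next rule applies.
Among Eriksen, Mbeki, Espinoza, Oyelaran and Sorensen, a member of the cathedral chapter before not a chapter member: Eriksen and Mbeki (a member of the cathedral chapter) before Espinoza, Oyelaran and Sorensen (not a chapter member).
Among Eriksen and Mbeki, alphabetically by surname: Eriksen before Mbeki.
Among Espinoza, Oyelaran and Sorensen, alphabetically by surname: Espinoza before Oyelaran before Sorensen.
Full order: Ferreira, Kowalski, Yilmaz, Eriksen, Mbeki, Espinoza, Oyelaran, Sorensen.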